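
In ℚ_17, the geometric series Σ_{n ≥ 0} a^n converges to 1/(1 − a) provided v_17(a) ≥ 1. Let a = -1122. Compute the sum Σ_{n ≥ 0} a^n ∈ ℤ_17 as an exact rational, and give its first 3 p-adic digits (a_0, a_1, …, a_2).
Σ a^n = 1/(1 − a) = 1/1123;  first 3 digits = (1, 2, 0)

v_17(a) = 1 ≥ 1, so the series converges in ℤ_17 to 1/(1 − a) = 1/(1 − (-1122)) = 1/1123. Expand this rational in ℤ_17: compute digits iteratively via d_i = x_i mod 17, x_{i+1} = (x_i − d_i)/17. The first 3 digits are (1, 2, 0).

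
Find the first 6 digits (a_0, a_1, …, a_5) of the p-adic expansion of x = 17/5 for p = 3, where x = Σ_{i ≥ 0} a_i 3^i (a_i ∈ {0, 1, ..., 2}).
(a_0, …, a_5) = (1, 2, 2, 1, 0, 1)

v_3(17/5) = 0 (numerator and denominator both coprime to 3), so x ∈ ℤ_3^×. Compute digits iteratively via a_i = x_i mod 3, x_{i+1} = (x_i − a_i)/3, with x_0 = x:
  x_0 = 17/5;  a_0 = 1;  x_1 = (x_0 − 1)/3 = 4/5
  x_1 = 4/5;  a_1 = 2;  x_2 = (x_1 − 2)/3 = -2/5
  x_2 = -2/5;  a_2 = 2;  x_3 = (x_2 − 2)/3 = -4/5
  x_3 = -4/5;  a_3 = 1;  x_4 = (x_3 − 1)/3 = -3/5
  x_4 = -3/5;  a_4 = 0;  x_5 = (x_4 − 0)/3 = -1/5
  x_5 = -1/5;  a_5 = 1;  x_6 = (x_5 − 1)/3 = -2/5
Digits: (1, 2, 2, 1, 0, 1).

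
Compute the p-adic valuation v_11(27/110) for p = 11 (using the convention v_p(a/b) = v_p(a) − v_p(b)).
v_11(27/110) = -1

Factor powers of 11 from the numerator and denominator of the reduced fraction: 27 = 11^0 · 27 and 110 = 11^1 · 10. Apply v_p(a/b) = v_p(a) − v_p(b): v_11(27/110) = 0 − 1 = -1.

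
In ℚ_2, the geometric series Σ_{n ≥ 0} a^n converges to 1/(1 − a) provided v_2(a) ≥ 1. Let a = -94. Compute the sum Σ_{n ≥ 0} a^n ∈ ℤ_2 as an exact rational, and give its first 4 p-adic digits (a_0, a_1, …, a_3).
Σ a^n = 1/(1 − a) = 1/95;  first 4 digits = (1, 1, 1, 1)

v_2(a) = 1 ≥ 1, so the series converges in ℤ_2 to 1/(1 − a) = 1/(1 − (-94)) = 1/95. Expand this rational in ℤ_2: compute digits iteratively via d_i = x_i mod 2, x_{i+1} = (x_i − d_i)/2. The first 4 digits are (1, 1, 1, 1).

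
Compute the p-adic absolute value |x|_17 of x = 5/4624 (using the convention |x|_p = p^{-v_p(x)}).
|5/4624|_17 = 289

Step 1 — compute v_17(x) by factoring powers of 17 out of the numerator and denominator: v_17(5/4624) = -2. Step 2 — apply |x|_p = p^{-v_p(x)} = 17^{2} = 289.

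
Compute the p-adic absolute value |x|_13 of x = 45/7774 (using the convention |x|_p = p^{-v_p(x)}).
|45/7774|_13 = 169

Step 1 — compute v_13(x) by factoring powers of 13 out of the numerator and denominator: v_13(45/7774) = -2. Step 2 — apply |x|_p = p^{-v_p(x)} = 13^{2} = 169.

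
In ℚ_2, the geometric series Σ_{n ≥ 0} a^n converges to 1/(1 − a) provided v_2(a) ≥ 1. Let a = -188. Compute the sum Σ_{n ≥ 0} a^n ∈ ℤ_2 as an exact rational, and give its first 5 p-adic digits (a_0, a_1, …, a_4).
Σ a^n = 1/(1 − a) = 1/189;  first 5 digits = (1, 0, 1, 0, 1)

v_2(a) = 2 ≥ 1, so the series converges in ℤ_2 to 1/(1 − a) = 1/(1 − (-188)) = 1/189. Expand this rational in ℤ_2: compute digits iteratively via d_i = x_i mod 2, x_{i+1} = (x_i − d_i)/2. The first 5 digits are (1, 0, 1, 0, 1).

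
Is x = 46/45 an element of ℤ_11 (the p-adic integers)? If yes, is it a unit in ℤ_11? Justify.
x ∈ ℤ_11^× (unit); v_11(x) = 0

ℤ_11 = {x ∈ ℚ_11 : v_11(x) ≥ 0} and ℤ_11^× = {x ∈ ℤ_11 : v_11(x) = 0}. Here v_11(46/45) = v_11(num) − v_11(den) = 0; compare against these criteria.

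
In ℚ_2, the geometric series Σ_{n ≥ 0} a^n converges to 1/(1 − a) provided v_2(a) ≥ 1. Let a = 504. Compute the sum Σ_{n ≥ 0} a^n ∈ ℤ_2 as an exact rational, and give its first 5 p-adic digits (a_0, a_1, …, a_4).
Σ a^n = 1/(1 − a) = -1/503;  first 5 digits = (1, 0, 0, 1, 1)

v_2(a) = 3 ≥ 1, so the series converges in ℤ_2 to 1/(1 − a) = 1/(1 − 504) = -1/503. Expand this rational in ℤ_2: compute digits iteratively via d_i = x_i mod 2, x_{i+1} = (x_i − d_i)/2. The first 5 digits are (1, 0, 0, 1, 1).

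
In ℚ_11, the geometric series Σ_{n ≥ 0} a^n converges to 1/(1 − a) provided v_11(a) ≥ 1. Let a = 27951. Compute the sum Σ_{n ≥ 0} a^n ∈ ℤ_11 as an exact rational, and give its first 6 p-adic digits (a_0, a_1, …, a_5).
Σ a^n = 1/(1 − a) = -1/27950;  first 6 digits = (1, 0, 0, 10, 1, 0)

v_11(a) = 3 ≥ 1, so the series converges in ℤ_11 to 1/(1 − a) = 1/(1 − 27951) = -1/27950. Expand this rational in ℤ_11: compute digits iteratively via d_i = x_i mod 11, x_{i+1} = (x_i − d_i)/11. The first 6 digits are (1, 0, 0, 10, 1, 0).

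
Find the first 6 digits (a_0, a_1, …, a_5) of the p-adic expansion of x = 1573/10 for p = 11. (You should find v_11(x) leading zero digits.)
(a_0, …, a_5) = (0, 0, 9, 7, 7, 7)

v_11(1573/10) = 2, so a_0 = ... = a_1 = 0. Factor out: x = 11^2 · u with u = 13/10 a unit in ℤ_11. Expand u iteratively via a_{v+i} = u_i mod 11, u_{i+1} = (u_i − a_{v+i})/11:
  u_0 = 13/10;  a_2 = 9;  u_1 = (u_0 − 9)/11 = -7/10
  u_1 = -7/10;  a_3 = 7;  u_2 = (u_1 − 7)/11 = -7/10
  u_2 = -7/10;  a_4 = 7;  u_3 = (u_2 − 7)/11 = -7/10
  u_3 = -7/10;  a_5 = 7;  u_4 = (u_3 − 7)/11 = -7/10
Digits: (0, 0, 9, 7, 7, 7).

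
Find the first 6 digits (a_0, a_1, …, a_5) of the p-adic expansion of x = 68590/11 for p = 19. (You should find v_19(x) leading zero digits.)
(a_0, …, a_5) = (0, 0, 0, 13, 8, 3)

v_19(68590/11) = 3, so a_0 = ... = a_2 = 0. Factor out: x = 19^3 · u with u = 10/11 a unit in ℤ_19. Expand u iteratively via a_{v+i} = u_i mod 19, u_{i+1} = (u_i − a_{v+i})/19:
  u_0 = 10/11;  a_3 = 13;  u_1 = (u_0 − 13)/19 = -7/11
  u_1 = -7/11;  a_4 = 8;  u_2 = (u_1 − 8)/19 = -5/11
  u_2 = -5/11;  a_5 = 3;  u_3 = (u_2 − 3)/19 = -2/11
Digits: (0, 0, 0, 13, 8, 3).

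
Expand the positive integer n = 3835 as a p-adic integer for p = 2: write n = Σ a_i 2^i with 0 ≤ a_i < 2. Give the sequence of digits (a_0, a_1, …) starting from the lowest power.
(a_0, a_1, …) = (1, 1, 0, 1, 1, 1, 1, 1, 0, 1, 1, 1)

Repeated division by 2 gives the digits low-to-high: 3835 = 1 + 1·2^1 + 1·2^3 + 1·2^4 + 1·2^5 + 1·2^6 + 1·2^7 + 1·2^9 + 1·2^10 + 1·2^11. Digit sequence: (1, 1, 0, 1, 1, 1, 1, 1, 0, 1, 1, 1).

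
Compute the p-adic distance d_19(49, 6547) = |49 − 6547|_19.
d_19(49, 6547) = 1/361

Step 1 — x − y = 49 − 6547 = -6498. Step 2 — v_19(-6498) = 2 (factor: -6498 = −(19^2 · 18); the sign does not affect v_p). Step 3 — |x − y|_19 = 19^{-2} = 1/361.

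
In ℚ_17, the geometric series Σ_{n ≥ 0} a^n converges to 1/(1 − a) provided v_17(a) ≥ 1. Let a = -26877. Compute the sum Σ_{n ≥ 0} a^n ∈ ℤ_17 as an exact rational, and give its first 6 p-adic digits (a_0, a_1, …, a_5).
Σ a^n = 1/(1 − a) = 1/26878;  first 6 digits = (1, 0, 9, 11, 12, 15)

v_17(a) = 2 ≥ 1, so the series converges in ℤ_17 to 1/(1 − a) = 1/(1 − (-26877)) = 1/26878. Expand this rational in ℤ_17: compute digits iteratively via d_i = x_i mod 17, x_{i+1} = (x_i − d_i)/17. The first 6 digits are (1, 0, 9, 11, 12, 15).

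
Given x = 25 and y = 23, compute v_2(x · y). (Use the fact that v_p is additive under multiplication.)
v_2(575) = 0

v_p(x) = 0 (factor: 25 = 2^0 · 25); v_p(y) = 0 (factor: 23 = 2^0 · 23). Additivity: v_p(xy) = v_p(x) + v_p(y) = 0 + 0 = 0. (Direct check: xy = 575 = 2^0 · (575).)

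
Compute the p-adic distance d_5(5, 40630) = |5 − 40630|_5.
d_5(5, 40630) = 1/3125

Step 1 — x − y = 5 − 40630 = -40625. Step 2 — v_5(-40625) = 5 (factor: -40625 = −(5^5 · 13); the sign does not affect v_p). Step 3 — |x − y|_5 = 5^{-5} = 1/3125.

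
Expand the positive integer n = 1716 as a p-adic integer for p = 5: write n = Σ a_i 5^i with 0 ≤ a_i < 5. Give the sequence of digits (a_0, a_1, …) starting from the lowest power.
(a_0, a_1, …) = (1, 3, 3, 3, 2)

Repeated division by 5 gives the digits low-to-high: 1716 = 1 + 3·5^1 + 3·5^2 + 3·5^3 + 2·5^4. Digit sequence: (1, 3, 3, 3, 2).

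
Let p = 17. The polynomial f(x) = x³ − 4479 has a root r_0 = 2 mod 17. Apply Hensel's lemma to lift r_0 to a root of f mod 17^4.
r_3 = 9454 (mod 83521)

Hensel: r_{i+1} = r_i − f(r_i)/f′(r_i) mod 17^{i+2}, where f′(x) = 3x². Iterate:
  r_0 = 2 (mod 17)
  r_1 = 206 (mod 289)
  r_2 = 4541 (mod 4913)
  r_3 = 9454 (mod 83521)
Final: r = 9454 with f(r) ≡ 0 mod 17^4.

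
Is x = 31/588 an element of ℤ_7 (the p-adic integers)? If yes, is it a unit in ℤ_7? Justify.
x ∉ ℤ_7 (v_7(x) = -2 < 0)

ℤ_7 = {x ∈ ℚ_7 : v_7(x) ≥ 0} and ℤ_7^× = {x ∈ ℤ_7 : v_7(x) = 0}. Here v_7(31/588) = v_7(num) − v_7(den) = -2; compare against these criteria.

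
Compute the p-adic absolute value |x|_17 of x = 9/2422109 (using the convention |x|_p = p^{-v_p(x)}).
|9/2422109|_17 = 83521

Step 1 — compute v_17(x) by factoring powers of 17 out of the numerator and denominator: v_17(9/2422109) = -4. Step 2 — apply |x|_p = p^{-v_p(x)} = 17^{4} = 83521.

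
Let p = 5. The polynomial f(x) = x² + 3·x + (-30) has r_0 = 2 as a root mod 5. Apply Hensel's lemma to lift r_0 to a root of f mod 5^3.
r_2 = 62 (mod 125)

Hensel: r_{i+1} = r_i − f(r_i)·(f′(r_i))^{-1} mod 5^{i+2}, f′(x) = 2x + 3. Iterate:
  r_0 = 2 (mod 5)
  r_1 = 12 (mod 25)
  r_2 = 62 (mod 125)
Final: r = 62 satisfies f(r) ≡ 0 mod 5^3.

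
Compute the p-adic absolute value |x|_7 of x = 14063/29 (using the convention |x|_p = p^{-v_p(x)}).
|14063/29|_7 = 1/343

Step 1 — compute v_7(x) by factoring powers of 7 out of the numerator and denominator: v_7(14063/29) = 3. Step 2 — apply |x|_p = p^{-v_p(x)} = 7^{-3} = 1/343.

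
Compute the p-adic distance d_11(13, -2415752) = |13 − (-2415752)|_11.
d_11(13, -2415752) = 1/161051

Step 1 — x − y = 13 − (-2415752) = 2415765. Step 2 — v_11(2415765) = 5 (factor: 2415765 = (11^5 · 15); the sign does not affect v_p). Step 3 — |x − y|_11 = 11^{-5} = 1/161051.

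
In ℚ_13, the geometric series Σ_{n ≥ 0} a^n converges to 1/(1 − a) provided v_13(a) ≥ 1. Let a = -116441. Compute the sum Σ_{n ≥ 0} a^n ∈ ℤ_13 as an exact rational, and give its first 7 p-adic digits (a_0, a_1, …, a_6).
Σ a^n = 1/(1 − a) = 1/116442;  first 7 digits = (1, 0, 0, 12, 8, 12, 0)

v_13(a) = 3 ≥ 1, so the series converges in ℤ_13 to 1/(1 − a) = 1/(1 − (-116441)) = 1/116442. Expand this rational in ℤ_13: compute digits iteratively via d_i = x_i mod 13, x_{i+1} = (x_i − d_i)/13. The first 7 digits are (1, 0, 0, 12, 8, 12, 0).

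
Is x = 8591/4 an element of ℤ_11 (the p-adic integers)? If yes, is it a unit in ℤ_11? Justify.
x ∈ ℤ_11 but not a unit; v_11(x) = 2 > 0

ℤ_11 = {x ∈ ℚ_11 : v_11(x) ≥ 0} and ℤ_11^× = {x ∈ ℤ_11 : v_11(x) = 0}. Here v_11(8591/4) = v_11(num) − v_11(den) = 2; compare against these criteria.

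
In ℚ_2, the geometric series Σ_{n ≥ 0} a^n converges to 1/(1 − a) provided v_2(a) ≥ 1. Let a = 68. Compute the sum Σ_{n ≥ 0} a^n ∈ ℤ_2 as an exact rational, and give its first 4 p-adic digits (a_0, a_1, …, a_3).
Σ a^n = 1/(1 − a) = -1/67;  first 4 digits = (1, 0, 1, 0)

v_2(a) = 2 ≥ 1, so the series converges in ℤ_2 to 1/(1 − a) = 1/(1 − 68) = -1/67. Expand this rational in ℤ_2: compute digits iteratively via d_i = x_i mod 2, x_{i+1} = (x_i − d_i)/2. The first 4 digits are (1, 0, 1, 0).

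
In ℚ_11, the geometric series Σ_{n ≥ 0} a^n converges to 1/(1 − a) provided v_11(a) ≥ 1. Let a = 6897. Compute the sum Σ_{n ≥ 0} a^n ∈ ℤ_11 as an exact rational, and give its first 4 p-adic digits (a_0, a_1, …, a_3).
Σ a^n = 1/(1 − a) = -1/6896;  first 4 digits = (1, 0, 2, 5)

v_11(a) = 2 ≥ 1, so the series converges in ℤ_11 to 1/(1 − a) = 1/(1 − 6897) = -1/6896. Expand this rational in ℤ_11: compute digits iteratively via d_i = x_i mod 11, x_{i+1} = (x_i − d_i)/11. The first 4 digits are (1, 0, 2, 5).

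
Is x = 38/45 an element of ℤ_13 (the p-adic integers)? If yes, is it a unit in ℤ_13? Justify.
x ∈ ℤ_13^× (unit); v_13(x) = 0

ℤ_13 = {x ∈ ℚ_13 : v_13(x) ≥ 0} and ℤ_13^× = {x ∈ ℤ_13 : v_13(x) = 0}. Here v_13(38/45) = v_13(num) − v_13(den) = 0; compare against these criteria.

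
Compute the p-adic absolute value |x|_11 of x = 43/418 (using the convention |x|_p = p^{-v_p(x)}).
|43/418|_11 = 11

Step 1 — compute v_11(x) by factoring powers of 11 out of the numerator and denominator: v_11(43/418) = -1. Step 2 — apply |x|_p = p^{-v_p(x)} = 11^{1} = 11.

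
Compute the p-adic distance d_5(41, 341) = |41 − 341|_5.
d_5(41, 341) = 1/25

Step 1 — x − y = 41 − 341 = -300. Step 2 — v_5(-300) = 2 (factor: -300 = −(5^2 · 12); the sign does not affect v_p). Step 3 — |x − y|_5 = 5^{-2} = 1/25.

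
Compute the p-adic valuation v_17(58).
v_17(58) = 0

v_17(n) is the largest exponent k such that 17^k divides n. Factor out: 58 = 17^0 · 58. (Sign doesn't affect v_p.) So v_17(58) = 0.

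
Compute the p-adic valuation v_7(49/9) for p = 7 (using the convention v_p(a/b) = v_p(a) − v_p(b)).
v_7(49/9) = 2

Factor powers of 7 from the numerator and denominator of the reduced fraction: 49 = 7^2 · 1 and 9 = 7^0 · 9. Apply v_p(a/b) = v_p(a) − v_p(b): v_7(49/9) = 2 − 0 = 2.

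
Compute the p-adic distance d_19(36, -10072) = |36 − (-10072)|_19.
d_19(36, -10072) = 1/361

Step 1 — x − y = 36 − (-10072) = 10108. Step 2 — v_19(10108) = 2 (factor: 10108 = (19^2 · 28); the sign does not affect v_p). Step 3 — |x − y|_19 = 19^{-2} = 1/361.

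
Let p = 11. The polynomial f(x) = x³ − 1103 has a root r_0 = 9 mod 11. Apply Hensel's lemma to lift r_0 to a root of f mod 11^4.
r_3 = 5102 (mod 14641)

Hensel: r_{i+1} = r_i − f(r_i)/f′(r_i) mod 11^{i+2}, where f′(x) = 3x². Iterate:
  r_0 = 9 (mod 11)
  r_1 = 20 (mod 121)
  r_2 = 1109 (mod 1331)
  r_3 = 5102 (mod 14641)
Final: r = 5102 with f(r) ≡ 0 mod 11^4.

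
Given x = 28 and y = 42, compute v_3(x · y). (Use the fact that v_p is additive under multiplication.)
v_3(1176) = 1

v_p(x) = 0 (factor: 28 = 3^0 · 28); v_p(y) = 1 (factor: 42 = 3^1 · 14). Additivity: v_p(xy) = v_p(x) + v_p(y) = 0 + 1 = 1. (Direct check: xy = 1176 = 3^1 · (392).)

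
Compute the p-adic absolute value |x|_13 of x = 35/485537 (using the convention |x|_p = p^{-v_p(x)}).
|35/485537|_13 = 28561

Step 1 — compute v_13(x) by factoring powers of 13 out of the numerator and denominator: v_13(35/485537) = -4. Step 2 — apply |x|_p = p^{-v_p(x)} = 13^{4} = 28561.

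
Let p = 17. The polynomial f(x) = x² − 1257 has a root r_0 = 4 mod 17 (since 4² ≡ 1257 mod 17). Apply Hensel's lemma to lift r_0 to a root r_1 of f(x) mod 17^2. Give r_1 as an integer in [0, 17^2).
r_1 = 123 (mod 289)

Hensel's recurrence: r_{i+1} = r_i − f(r_i)·(f′(r_i))^{-1} mod 17^{i+2}, with f′(x) = 2x. Iterate:
  r_0 = 4 (mod 17)
  r_1 = 123 (mod 289)
Final: r_1 = 123, and one checks f(r_1) ≡ 0 mod 17^2.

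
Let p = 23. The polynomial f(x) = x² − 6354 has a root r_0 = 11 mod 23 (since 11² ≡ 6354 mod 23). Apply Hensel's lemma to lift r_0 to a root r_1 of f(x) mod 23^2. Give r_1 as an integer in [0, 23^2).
r_1 = 126 (mod 529)

Hensel's recurrence: r_{i+1} = r_i − f(r_i)·(f′(r_i))^{-1} mod 23^{i+2}, with f′(x) = 2x. Iterate:
  r_0 = 11 (mod 23)
  r_1 = 126 (mod 529)
Final: r_1 = 126, and one checks f(r_1) ≡ 0 mod 23^2.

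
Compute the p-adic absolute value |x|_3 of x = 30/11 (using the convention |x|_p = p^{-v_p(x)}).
|30/11|_3 = 1/3

Step 1 — compute v_3(x) by factoring powers of 3 out of the numerator and denominator: v_3(30/11) = 1. Step 2 — apply |x|_p = p^{-v_p(x)} = 3^{-1} = 1/3.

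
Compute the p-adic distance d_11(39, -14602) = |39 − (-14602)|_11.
d_11(39, -14602) = 1/14641

Step 1 — x − y = 39 − (-14602) = 14641. Step 2 — v_11(14641) = 4 (factor: 14641 = (11^4 · 1); the sign does not affect v_p). Step 3 — |x − y|_11 = 11^{-4} = 1/14641.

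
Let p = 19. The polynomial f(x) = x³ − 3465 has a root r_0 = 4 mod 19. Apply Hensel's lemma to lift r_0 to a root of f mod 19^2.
r_1 = 308 (mod 361)

Hensel: r_{i+1} = r_i − f(r_i)/f′(r_i) mod 19^{i+2}, where f′(x) = 3x². Iterate:
  r_0 = 4 (mod 19)
  r_1 = 308 (mod 361)
Final: r = 308 with f(r) ≡ 0 mod 19^2.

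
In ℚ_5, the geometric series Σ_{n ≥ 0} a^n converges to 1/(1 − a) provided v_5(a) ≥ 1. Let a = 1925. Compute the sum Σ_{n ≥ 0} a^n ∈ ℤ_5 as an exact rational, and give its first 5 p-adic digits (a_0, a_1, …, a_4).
Σ a^n = 1/(1 − a) = -1/1924;  first 5 digits = (1, 0, 2, 0, 2)

v_5(a) = 2 ≥ 1, so the series converges in ℤ_5 to 1/(1 − a) = 1/(1 − 1925) = -1/1924. Expand this rational in ℤ_5: compute digits iteratively via d_i = x_i mod 5, x_{i+1} = (x_i − d_i)/5. The first 5 digits are (1, 0, 2, 0, 2).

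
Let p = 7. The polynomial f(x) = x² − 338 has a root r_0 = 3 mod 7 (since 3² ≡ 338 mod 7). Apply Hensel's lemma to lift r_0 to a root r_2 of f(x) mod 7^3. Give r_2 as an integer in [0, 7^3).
r_2 = 311 (mod 343)

Hensel's recurrence: r_{i+1} = r_i − f(r_i)·(f′(r_i))^{-1} mod 7^{i+2}, with f′(x) = 2x. Iterate:
  r_0 = 3 (mod 7)
  r_1 = 17 (mod 49)
  r_2 = 311 (mod 343)
Final: r_2 = 311, and one checks f(r_2) ≡ 0 mod 7^3.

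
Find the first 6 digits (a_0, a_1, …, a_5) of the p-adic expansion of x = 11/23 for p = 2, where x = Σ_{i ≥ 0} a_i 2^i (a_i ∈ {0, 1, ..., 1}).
(a_0, …, a_5) = (1, 0, 1, 1, 0, 1)

v_2(11/23) = 0 (numerator and denominator both coprime to 2), so x ∈ ℤ_2^×. Compute digits iteratively via a_i = x_i mod 2, x_{i+1} = (x_i − a_i)/2, with x_0 = x:
  x_0 = 11/23;  a_0 = 1;  x_1 = (x_0 − 1)/2 = -6/23
  x_1 = -6/23;  a_1 = 0;  x_2 = (x_1 − 0)/2 = -3/23
  x_2 = -3/23;  a_2 = 1;  x_3 = (x_2 − 1)/2 = -13/23
  x_3 = -13/23;  a_3 = 1;  x_4 = (x_3 − 1)/2 = -18/23
  x_4 = -18/23;  a_4 = 0;  x_5 = (x_4 − 0)/2 = -9/23
  x_5 = -9/23;  a_5 = 1;  x_6 = (x_5 − 1)/2 = -16/23
Digits: (1, 0, 1, 1, 0, 1).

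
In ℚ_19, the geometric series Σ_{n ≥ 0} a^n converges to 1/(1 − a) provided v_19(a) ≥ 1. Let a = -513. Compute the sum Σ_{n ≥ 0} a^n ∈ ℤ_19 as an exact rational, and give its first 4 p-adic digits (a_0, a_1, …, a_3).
Σ a^n = 1/(1 − a) = 1/514;  first 4 digits = (1, 11, 5, 1)

v_19(a) = 1 ≥ 1, so the series converges in ℤ_19 to 1/(1 − a) = 1/(1 − (-513)) = 1/514. Expand this rational in ℤ_19: compute digits iteratively via d_i = x_i mod 19, x_{i+1} = (x_i − d_i)/19. The first 4 digits are (1, 11, 5, 1).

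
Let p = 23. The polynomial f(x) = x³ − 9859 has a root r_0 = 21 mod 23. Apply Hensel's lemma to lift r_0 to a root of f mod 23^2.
r_1 = 159 (mod 529)

Hensel: r_{i+1} = r_i − f(r_i)/f′(r_i) mod 23^{i+2}, where f′(x) = 3x². Iterate:
  r_0 = 21 (mod 23)
  r_1 = 159 (mod 529)
Final: r = 159 with f(r) ≡ 0 mod 23^2.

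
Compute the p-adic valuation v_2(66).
v_2(66) = 1

v_2(n) is the largest exponent k such that 2^k divides n. Factor out: 66 = 2^1 · 33. (Sign doesn't affect v_p.) So v_2(66) = 1.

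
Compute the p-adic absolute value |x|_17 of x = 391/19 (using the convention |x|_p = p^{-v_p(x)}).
|391/19|_17 = 1/17

Step 1 — compute v_17(x) by factoring powers of 17 out of the numerator and denominator: v_17(391/19) = 1. Step 2 — apply |x|_p = p^{-v_p(x)} = 17^{-1} = 1/17.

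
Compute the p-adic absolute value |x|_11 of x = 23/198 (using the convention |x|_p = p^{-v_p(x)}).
|23/198|_11 = 11

Step 1 — compute v_11(x) by factoring powers of 11 out of the numerator and denominator: v_11(23/198) = -1. Step 2 — apply |x|_p = p^{-v_p(x)} = 11^{1} = 11.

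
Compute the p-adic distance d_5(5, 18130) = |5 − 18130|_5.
d_5(5, 18130) = 1/625

Step 1 — x − y = 5 − 18130 = -18125. Step 2 — v_5(-18125) = 4 (factor: -18125 = −(5^4 · 29); the sign does not affect v_p). Step 3 — |x − y|_5 = 5^{-4} = 1/625.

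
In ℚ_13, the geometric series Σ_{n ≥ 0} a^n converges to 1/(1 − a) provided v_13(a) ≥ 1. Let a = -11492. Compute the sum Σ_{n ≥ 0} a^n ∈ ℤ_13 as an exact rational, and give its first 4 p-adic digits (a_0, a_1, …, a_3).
Σ a^n = 1/(1 − a) = 1/11493;  first 4 digits = (1, 0, 10, 7)

v_13(a) = 2 ≥ 1, so the series converges in ℤ_13 to 1/(1 − a) = 1/(1 − (-11492)) = 1/11493. Expand this rational in ℤ_13: compute digits iteratively via d_i = x_i mod 13, x_{i+1} = (x_i − d_i)/13. The first 4 digits are (1, 0, 10, 7).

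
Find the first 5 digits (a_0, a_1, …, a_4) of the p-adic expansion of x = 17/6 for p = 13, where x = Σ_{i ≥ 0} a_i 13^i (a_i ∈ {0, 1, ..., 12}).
(a_0, …, a_4) = (5, 2, 2, 2, 2)

v_13(17/6) = 0 (numerator and denominator both coprime to 13), so x ∈ ℤ_13^×. Compute digits iteratively via a_i = x_i mod 13, x_{i+1} = (x_i − a_i)/13, with x_0 = x:
  x_0 = 17/6;  a_0 = 5;  x_1 = (x_0 − 5)/13 = -1/6
  x_1 = -1/6;  a_1 = 2;  x_2 = (x_1 − 2)/13 = -1/6
  x_2 = -1/6;  a_2 = 2;  x_3 = (x_2 − 2)/13 = -1/6
  x_3 = -1/6;  a_3 = 2;  x_4 = (x_3 − 2)/13 = -1/6
  x_4 = -1/6;  a_4 = 2;  x_5 = (x_4 − 2)/13 = -1/6
Digits: (5, 2, 2, 2, 2).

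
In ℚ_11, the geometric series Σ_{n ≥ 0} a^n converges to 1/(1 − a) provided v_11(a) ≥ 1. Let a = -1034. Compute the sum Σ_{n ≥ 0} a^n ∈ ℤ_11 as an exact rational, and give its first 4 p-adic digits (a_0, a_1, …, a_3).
Σ a^n = 1/(1 − a) = 1/1035;  first 4 digits = (1, 5, 5, 3)

v_11(a) = 1 ≥ 1, so the series converges in ℤ_11 to 1/(1 − a) = 1/(1 − (-1034)) = 1/1035. Expand this rational in ℤ_11: compute digits iteratively via d_i = x_i mod 11, x_{i+1} = (x_i − d_i)/11. The first 4 digits are (1, 5, 5, 3).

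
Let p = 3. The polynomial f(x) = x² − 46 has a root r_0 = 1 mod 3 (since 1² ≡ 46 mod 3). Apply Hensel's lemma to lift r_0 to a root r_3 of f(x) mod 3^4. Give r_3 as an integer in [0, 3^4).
r_3 = 64 (mod 81)

Hensel's recurrence: r_{i+1} = r_i − f(r_i)·(f′(r_i))^{-1} mod 3^{i+2}, with f′(x) = 2x. Iterate:
  r_0 = 1 (mod 3)
  r_1 = 1 (mod 9)
  r_2 = 10 (mod 27)
  r_3 = 64 (mod 81)
Final: r_3 = 64, and one checks f(r_3) ≡ 0 mod 3^4.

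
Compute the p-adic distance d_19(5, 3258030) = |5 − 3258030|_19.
d_19(5, 3258030) = 1/130321

Step 1 — x − y = 5 − 3258030 = -3258025. Step 2 — v_19(-3258025) = 4 (factor: -3258025 = −(19^4 · 25); the sign does not affect v_p). Step 3 — |x − y|_19 = 19^{-4} = 1/130321.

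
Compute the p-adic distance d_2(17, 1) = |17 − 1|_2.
d_2(17, 1) = 1/16

Step 1 — x − y = 17 − 1 = 16. Step 2 — v_2(16) = 4 (factor: 16 = (2^4 · 1); the sign does not affect v_p). Step 3 — |x − y|_2 = 2^{-4} = 1/16.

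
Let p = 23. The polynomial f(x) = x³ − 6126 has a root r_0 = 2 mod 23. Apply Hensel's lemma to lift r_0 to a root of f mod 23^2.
r_1 = 71 (mod 529)

Hensel: r_{i+1} = r_i − f(r_i)/f′(r_i) mod 23^{i+2}, where f′(x) = 3x². Iterate:
  r_0 = 2 (mod 23)
  r_1 = 71 (mod 529)
Final: r = 71 with f(r) ≡ 0 mod 23^2.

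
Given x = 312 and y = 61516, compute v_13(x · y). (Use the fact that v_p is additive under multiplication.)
v_13(19192992) = 4

v_p(x) = 1 (factor: 312 = 13^1 · 24); v_p(y) = 3 (factor: 61516 = 13^3 · 28). Additivity: v_p(xy) = v_p(x) + v_p(y) = 1 + 3 = 4. (Direct check: xy = 19192992 = 13^4 · (672).)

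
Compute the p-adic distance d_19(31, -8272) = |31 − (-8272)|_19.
d_19(31, -8272) = 1/361

Step 1 — x − y = 31 − (-8272) = 8303. Step 2 — v_19(8303) = 2 (factor: 8303 = (19^2 · 23); the sign does not affect v_p). Step 3 — |x − y|_19 = 19^{-2} = 1/361.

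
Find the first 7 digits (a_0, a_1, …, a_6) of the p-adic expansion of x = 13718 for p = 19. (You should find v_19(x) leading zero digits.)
(a_0, …, a_6) = (0, 0, 0, 2, 0, 0, 0)

v_19(13718) = 3, so a_0 = ... = a_2 = 0. Factor out: x = 19^3 · u with u = 2 a unit in ℤ_19. Expand u iteratively via a_{v+i} = u_i mod 19, u_{i+1} = (u_i − a_{v+i})/19:
  u_0 = 2;  a_3 = 2;  u_1 = (u_0 − 2)/19 = 0
  u_1 = 0;  a_4 = 0;  u_2 = (u_1 − 0)/19 = 0
  u_2 = 0;  a_5 = 0;  u_3 = (u_2 − 0)/19 = 0
  u_3 = 0;  a_6 = 0;  u_4 = (u_3 − 0)/19 = 0
Digits: (0, 0, 0, 2, 0, 0, 0).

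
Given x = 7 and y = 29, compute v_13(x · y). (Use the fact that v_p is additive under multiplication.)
v_13(203) = 0

v_p(x) = 0 (factor: 7 = 13^0 · 7); v_p(y) = 0 (factor: 29 = 13^0 · 29). Additivity: v_p(xy) = v_p(x) + v_p(y) = 0 + 0 = 0. (Direct check: xy = 203 = 13^0 · (203).)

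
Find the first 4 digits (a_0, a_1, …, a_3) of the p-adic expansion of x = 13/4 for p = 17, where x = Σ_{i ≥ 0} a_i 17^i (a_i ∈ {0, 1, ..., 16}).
(a_0, …, a_3) = (16, 12, 12, 12)

v_17(13/4) = 0 (numerator and denominator both coprime to 17), so x ∈ ℤ_17^×. Compute digits iteratively via a_i = x_i mod 17, x_{i+1} = (x_i − a_i)/17, with x_0 = x:
  x_0 = 13/4;  a_0 = 16;  x_1 = (x_0 − 16)/17 = -3/4
  x_1 = -3/4;  a_1 = 12;  x_2 = (x_1 − 12)/17 = -3/4
  x_2 = -3/4;  a_2 = 12;  x_3 = (x_2 − 12)/17 = -3/4
  x_3 = -3/4;  a_3 = 12;  x_4 = (x_3 − 12)/17 = -3/4
Digits: (16, 12, 12, 12).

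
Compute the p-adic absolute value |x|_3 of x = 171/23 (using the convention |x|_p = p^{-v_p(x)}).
|171/23|_3 = 1/9

Step 1 — compute v_3(x) by factoring powers of 3 out of the numerator and denominator: v_3(171/23) = 2. Step 2 — apply |x|_p = p^{-v_p(x)} = 3^{-2} = 1/9.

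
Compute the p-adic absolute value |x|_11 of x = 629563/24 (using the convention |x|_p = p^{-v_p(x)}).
|629563/24|_11 = 1/14641

Step 1 — compute v_11(x) by factoring powers of 11 out of the numerator and denominator: v_11(629563/24) = 4. Step 2 — apply |x|_p = p^{-v_p(x)} = 11^{-4} = 1/14641.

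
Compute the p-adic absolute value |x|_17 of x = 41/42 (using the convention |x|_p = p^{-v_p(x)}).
|41/42|_17 = 1

Step 1 — compute v_17(x) by factoring powers of 17 out of the numerator and denominator: v_17(41/42) = 0. Step 2 — apply |x|_p = p^{-v_p(x)} = 17^{0} = 1.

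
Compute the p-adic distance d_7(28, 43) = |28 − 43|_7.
d_7(28, 43) = 1

Step 1 — x − y = 28 − 43 = -15. Step 2 — v_7(-15) = 0 (factor: -15 = −(7^0 · 15); the sign does not affect v_p). Step 3 — |x − y|_7 = 7^{0} = 1.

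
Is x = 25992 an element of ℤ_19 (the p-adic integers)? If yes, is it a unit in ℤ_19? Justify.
x ∈ ℤ_19 but not a unit; v_19(x) = 2 > 0

ℤ_19 = {x ∈ ℚ_19 : v_19(x) ≥ 0} and ℤ_19^× = {x ∈ ℤ_19 : v_19(x) = 0}. Here v_19(25992) = v_19(num) − v_19(den) = 2; compare against these criteria.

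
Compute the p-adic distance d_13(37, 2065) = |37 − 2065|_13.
d_13(37, 2065) = 1/169

Step 1 — x − y = 37 − 2065 = -2028. Step 2 — v_13(-2028) = 2 (factor: -2028 = −(13^2 · 12); the sign does not affect v_p). Step 3 — |x − y|_13 = 13^{-2} = 1/169.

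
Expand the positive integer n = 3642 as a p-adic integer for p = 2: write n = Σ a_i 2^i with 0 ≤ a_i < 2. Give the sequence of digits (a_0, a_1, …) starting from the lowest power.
(a_0, a_1, …) = (0, 1, 0, 1, 1, 1, 0, 0, 0, 1, 1, 1)

Repeated division by 2 gives the digits low-to-high: 3642 = 1·2^1 + 1·2^3 + 1·2^4 + 1·2^5 + 1·2^9 + 1·2^10 + 1·2^11. Digit sequence: (0, 1, 0, 1, 1, 1, 0, 0, 0, 1, 1, 1).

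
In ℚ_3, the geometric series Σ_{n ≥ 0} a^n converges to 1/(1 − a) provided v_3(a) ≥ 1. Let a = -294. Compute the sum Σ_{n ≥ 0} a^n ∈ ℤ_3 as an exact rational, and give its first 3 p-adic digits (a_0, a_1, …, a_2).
Σ a^n = 1/(1 − a) = 1/295;  first 3 digits = (1, 1, 1)

v_3(a) = 1 ≥ 1, so the series converges in ℤ_3 to 1/(1 − a) = 1/(1 − (-294)) = 1/295. Expand this rational in ℤ_3: compute digits iteratively via d_i = x_i mod 3, x_{i+1} = (x_i − d_i)/3. The first 3 digits are (1, 1, 1).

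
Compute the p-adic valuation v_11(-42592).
v_11(-42592) = 3

v_11(n) is the largest exponent k such that 11^k divides n. Factor out: -42592 = -11^3 · 32. (Sign doesn't affect v_p.) So v_11(-42592) = 3.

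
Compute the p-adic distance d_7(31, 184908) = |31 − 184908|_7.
d_7(31, 184908) = 1/16807

Step 1 — x − y = 31 − 184908 = -184877. Step 2 — v_7(-184877) = 5 (factor: -184877 = −(7^5 · 11); the sign does not affect v_p). Step 3 — |x − y|_7 = 7^{-5} = 1/16807.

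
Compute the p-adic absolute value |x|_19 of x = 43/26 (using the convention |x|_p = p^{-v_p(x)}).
|43/26|_19 = 1

Step 1 — compute v_19(x) by factoring powers of 19 out of the numerator and denominator: v_19(43/26) = 0. Step 2 — apply |x|_p = p^{-v_p(x)} = 19^{0} = 1.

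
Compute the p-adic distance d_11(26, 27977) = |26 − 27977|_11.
d_11(26, 27977) = 1/1331

Step 1 — x − y = 26 − 27977 = -27951. Step 2 — v_11(-27951) = 3 (factor: -27951 = −(11^3 · 21); the sign does not affect v_p). Step 3 — |x − y|_11 = 11^{-3} = 1/1331.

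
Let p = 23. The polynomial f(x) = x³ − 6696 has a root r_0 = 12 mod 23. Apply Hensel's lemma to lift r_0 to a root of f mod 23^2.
r_1 = 288 (mod 529)

Hensel: r_{i+1} = r_i − f(r_i)/f′(r_i) mod 23^{i+2}, where f′(x) = 3x². Iterate:
  r_0 = 12 (mod 23)
  r_1 = 288 (mod 529)
Final: r = 288 with f(r) ≡ 0 mod 23^2.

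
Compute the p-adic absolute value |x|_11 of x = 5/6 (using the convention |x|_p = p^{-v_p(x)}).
|5/6|_11 = 1

Step 1 — compute v_11(x) by factoring powers of 11 out of the numerator and denominator: v_11(5/6) = 0. Step 2 — apply |x|_p = p^{-v_p(x)} = 11^{0} = 1.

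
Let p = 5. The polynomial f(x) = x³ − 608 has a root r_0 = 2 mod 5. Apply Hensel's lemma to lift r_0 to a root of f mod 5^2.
r_1 = 2 (mod 25)

Hensel: r_{i+1} = r_i − f(r_i)/f′(r_i) mod 5^{i+2}, where f′(x) = 3x². Iterate:
  r_0 = 2 (mod 5)
  r_1 = 2 (mod 25)
Final: r = 2 with f(r) ≡ 0 mod 5^2.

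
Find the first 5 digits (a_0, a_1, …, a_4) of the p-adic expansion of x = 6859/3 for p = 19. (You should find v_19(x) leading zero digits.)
(a_0, …, a_4) = (0, 0, 0, 13, 12)

v_19(6859/3) = 3, so a_0 = ... = a_2 = 0. Factor out: x = 19^3 · u with u = 1/3 a unit in ℤ_19. Expand u iteratively via a_{v+i} = u_i mod 19, u_{i+1} = (u_i − a_{v+i})/19:
  u_0 = 1/3;  a_3 = 13;  u_1 = (u_0 − 13)/19 = -2/3
  u_1 = -2/3;  a_4 = 12;  u_2 = (u_1 − 12)/19 = -2/3
Digits: (0, 0, 0, 13, 12).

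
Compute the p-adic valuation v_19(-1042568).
v_19(-1042568) = 4

v_19(n) is the largest exponent k such that 19^k divides n. Factor out: -1042568 = -19^4 · 8. (Sign doesn't affect v_p.) So v_19(-1042568) = 4.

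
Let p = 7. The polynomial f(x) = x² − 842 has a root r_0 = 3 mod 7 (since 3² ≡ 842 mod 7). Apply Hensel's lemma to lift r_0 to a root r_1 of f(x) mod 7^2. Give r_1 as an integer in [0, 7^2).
r_1 = 3 (mod 49)

Hensel's recurrence: r_{i+1} = r_i − f(r_i)·(f′(r_i))^{-1} mod 7^{i+2}, with f′(x) = 2x. Iterate:
  r_0 = 3 (mod 7)
  r_1 = 3 (mod 49)
Final: r_1 = 3, and one checks f(r_1) ≡ 0 mod 7^2.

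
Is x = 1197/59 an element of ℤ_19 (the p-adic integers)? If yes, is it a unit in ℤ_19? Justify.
x ∈ ℤ_19 but not a unit; v_19(x) = 1 > 0

ℤ_19 = {x ∈ ℚ_19 : v_19(x) ≥ 0} and ℤ_19^× = {x ∈ ℤ_19 : v_19(x) = 0}. Here v_19(1197/59) = v_19(num) − v_19(den) = 1; compare against these criteria.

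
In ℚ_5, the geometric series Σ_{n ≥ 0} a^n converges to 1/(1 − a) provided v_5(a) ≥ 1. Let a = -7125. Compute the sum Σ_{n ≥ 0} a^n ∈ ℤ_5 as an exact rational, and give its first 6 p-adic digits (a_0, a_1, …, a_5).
Σ a^n = 1/(1 − a) = 1/7126;  first 6 digits = (1, 0, 0, 3, 3, 2)

v_5(a) = 3 ≥ 1, so the series converges in ℤ_5 to 1/(1 − a) = 1/(1 − (-7125)) = 1/7126. Expand this rational in ℤ_5: compute digits iteratively via d_i = x_i mod 5, x_{i+1} = (x_i − d_i)/5. The first 6 digits are (1, 0, 0, 3, 3, 2).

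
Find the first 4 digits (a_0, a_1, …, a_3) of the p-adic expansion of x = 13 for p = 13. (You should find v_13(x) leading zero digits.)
(a_0, …, a_3) = (0, 1, 0, 0)

v_13(13) = 1, so a_0 = ... = a_0 = 0. Factor out: x = 13^1 · u with u = 1 a unit in ℤ_13. Expand u iteratively via a_{v+i} = u_i mod 13, u_{i+1} = (u_i − a_{v+i})/13:
  u_0 = 1;  a_1 = 1;  u_1 = (u_0 − 1)/13 = 0
  u_1 = 0;  a_2 = 0;  u_2 = (u_1 − 0)/13 = 0
  u_2 = 0;  a_3 = 0;  u_3 = (u_2 − 0)/13 = 0
Digits: (0, 1, 0, 0).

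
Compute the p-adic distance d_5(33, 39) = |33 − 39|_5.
d_5(33, 39) = 1

Step 1 — x − y = 33 − 39 = -6. Step 2 — v_5(-6) = 0 (factor: -6 = −(5^0 · 6); the sign does not affect v_p). Step 3 — |x − y|_5 = 5^{0} = 1.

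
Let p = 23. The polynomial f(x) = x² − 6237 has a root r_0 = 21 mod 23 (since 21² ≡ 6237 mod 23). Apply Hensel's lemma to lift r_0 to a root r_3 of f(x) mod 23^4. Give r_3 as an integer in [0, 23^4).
r_3 = 248260 (mod 279841)

Hensel's recurrence: r_{i+1} = r_i − f(r_i)·(f′(r_i))^{-1} mod 23^{i+2}, with f′(x) = 2x. Iterate:
  r_0 = 21 (mod 23)
  r_1 = 159 (mod 529)
  r_2 = 4920 (mod 12167)
  r_3 = 248260 (mod 279841)
Final: r_3 = 248260, and one checks f(r_3) ≡ 0 mod 23^4.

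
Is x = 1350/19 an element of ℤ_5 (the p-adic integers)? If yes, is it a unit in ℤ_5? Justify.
x ∈ ℤ_5 but not a unit; v_5(x) = 2 > 0

ℤ_5 = {x ∈ ℚ_5 : v_5(x) ≥ 0} and ℤ_5^× = {x ∈ ℤ_5 : v_5(x) = 0}. Here v_5(1350/19) = v_5(num) − v_5(den) = 2; compare against these criteria.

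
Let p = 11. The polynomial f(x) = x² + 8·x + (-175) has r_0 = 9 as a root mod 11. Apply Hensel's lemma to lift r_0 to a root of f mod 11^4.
r_3 = 1890 (mod 14641)

Hensel: r_{i+1} = r_i − f(r_i)·(f′(r_i))^{-1} mod 11^{i+2}, f′(x) = 2x + 8. Iterate:
  r_0 = 9 (mod 11)
  r_1 = 75 (mod 121)
  r_2 = 559 (mod 1331)
  r_3 = 1890 (mod 14641)
Final: r = 1890 satisfies f(r) ≡ 0 mod 11^4.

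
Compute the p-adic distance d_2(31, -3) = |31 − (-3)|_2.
d_2(31, -3) = 1/2

Step 1 — x − y = 31 − (-3) = 34. Step 2 — v_2(34) = 1 (factor: 34 = (2^1 · 17); the sign does not affect v_p). Step 3 — |x − y|_2 = 2^{-1} = 1/2.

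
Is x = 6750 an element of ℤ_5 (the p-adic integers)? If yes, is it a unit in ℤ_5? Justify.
x ∈ ℤ_5 but not a unit; v_5(x) = 3 > 0

ℤ_5 = {x ∈ ℚ_5 : v_5(x) ≥ 0} and ℤ_5^× = {x ∈ ℤ_5 : v_5(x) = 0}. Here v_5(6750) = v_5(num) − v_5(den) = 3; compare against these criteria.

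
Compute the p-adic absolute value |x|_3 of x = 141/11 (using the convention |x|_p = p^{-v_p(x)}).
|141/11|_3 = 1/3

Step 1 — compute v_3(x) by factoring powers of 3 out of the numerator and denominator: v_3(141/11) = 1. Step 2 — apply |x|_p = p^{-v_p(x)} = 3^{-1} = 1/3.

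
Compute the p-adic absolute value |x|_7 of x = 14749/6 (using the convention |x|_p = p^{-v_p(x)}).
|14749/6|_7 = 1/343

Step 1 — compute v_7(x) by factoring powers of 7 out of the numerator and denominator: v_7(14749/6) = 3. Step 2 — apply |x|_p = p^{-v_p(x)} = 7^{-3} = 1/343.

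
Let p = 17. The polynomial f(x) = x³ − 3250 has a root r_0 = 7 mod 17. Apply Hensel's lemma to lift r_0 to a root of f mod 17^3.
r_2 = 4869 (mod 4913)

Hensel: r_{i+1} = r_i − f(r_i)/f′(r_i) mod 17^{i+2}, where f′(x) = 3x². Iterate:
  r_0 = 7 (mod 17)
  r_1 = 245 (mod 289)
  r_2 = 4869 (mod 4913)
Final: r = 4869 with f(r) ≡ 0 mod 17^3.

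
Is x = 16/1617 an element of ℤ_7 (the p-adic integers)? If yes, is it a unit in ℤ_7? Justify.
x ∉ ℤ_7 (v_7(x) = -2 < 0)

ℤ_7 = {x ∈ ℚ_7 : v_7(x) ≥ 0} and ℤ_7^× = {x ∈ ℤ_7 : v_7(x) = 0}. Here v_7(16/1617) = v_7(num) − v_7(den) = -2; compare against these criteria.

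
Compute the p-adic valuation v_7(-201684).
v_7(-201684) = 5

v_7(n) is the largest exponent k such that 7^k divides n. Factor out: -201684 = -7^5 · 12. (Sign doesn't affect v_p.) So v_7(-201684) = 5.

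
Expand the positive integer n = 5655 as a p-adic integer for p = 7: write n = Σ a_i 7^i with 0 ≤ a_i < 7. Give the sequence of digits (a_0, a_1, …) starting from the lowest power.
(a_0, a_1, …) = (6, 2, 3, 2, 2)

Repeated division by 7 gives the digits low-to-high: 5655 = 6 + 2·7^1 + 3·7^2 + 2·7^3 + 2·7^4. Digit sequence: (6, 2, 3, 2, 2).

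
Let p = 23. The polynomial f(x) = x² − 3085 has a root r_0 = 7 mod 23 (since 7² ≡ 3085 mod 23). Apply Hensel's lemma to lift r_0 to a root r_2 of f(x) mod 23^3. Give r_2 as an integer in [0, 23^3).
r_2 = 6194 (mod 12167)

Hensel's recurrence: r_{i+1} = r_i − f(r_i)·(f′(r_i))^{-1} mod 23^{i+2}, with f′(x) = 2x. Iterate:
  r_0 = 7 (mod 23)
  r_1 = 375 (mod 529)
  r_2 = 6194 (mod 12167)
Final: r_2 = 6194, and one checks f(r_2) ≡ 0 mod 23^3.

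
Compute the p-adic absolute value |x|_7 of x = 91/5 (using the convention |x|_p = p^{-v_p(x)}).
|91/5|_7 = 1/7

Step 1 — compute v_7(x) by factoring powers of 7 out of the numerator and denominator: v_7(91/5) = 1. Step 2 — apply |x|_p = p^{-v_p(x)} = 7^{-1} = 1/7.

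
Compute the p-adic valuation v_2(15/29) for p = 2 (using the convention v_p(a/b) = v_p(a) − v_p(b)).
v_2(15/29) = 0

Factor powers of 2 from the numerator and denominator of the reduced fraction: 15 = 2^0 · 15 and 29 = 2^0 · 29. Apply v_p(a/b) = v_p(a) − v_p(b): v_2(15/29) = 0 − 0 = 0.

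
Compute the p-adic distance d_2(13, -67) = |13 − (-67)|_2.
d_2(13, -67) = 1/16

Step 1 — x − y = 13 − (-67) = 80. Step 2 — v_2(80) = 4 (factor: 80 = (2^4 · 5); the sign does not affect v_p). Step 3 — |x − y|_2 = 2^{-4} = 1/16.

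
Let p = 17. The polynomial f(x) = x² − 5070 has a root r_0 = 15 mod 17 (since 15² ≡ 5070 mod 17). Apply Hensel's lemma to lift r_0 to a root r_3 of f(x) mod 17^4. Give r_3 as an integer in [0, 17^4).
r_3 = 65346 (mod 83521)

Hensel's recurrence: r_{i+1} = r_i − f(r_i)·(f′(r_i))^{-1} mod 17^{i+2}, with f′(x) = 2x. Iterate:
  r_0 = 15 (mod 17)
  r_1 = 32 (mod 289)
  r_2 = 1477 (mod 4913)
  r_3 = 65346 (mod 83521)
Final: r_3 = 65346, and one checks f(r_3) ≡ 0 mod 17^4.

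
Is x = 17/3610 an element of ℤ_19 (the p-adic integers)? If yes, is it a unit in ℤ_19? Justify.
x ∉ ℤ_19 (v_19(x) = -2 < 0)

ℤ_19 = {x ∈ ℚ_19 : v_19(x) ≥ 0} and ℤ_19^× = {x ∈ ℤ_19 : v_19(x) = 0}. Here v_19(17/3610) = v_19(num) − v_19(den) = -2; compare against these criteria.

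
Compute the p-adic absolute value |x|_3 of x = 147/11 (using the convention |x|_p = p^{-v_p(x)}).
|147/11|_3 = 1/3

Step 1 — compute v_3(x) by factoring powers of 3 out of the numerator and denominator: v_3(147/11) = 1. Step 2 — apply |x|_p = p^{-v_p(x)} = 3^{-1} = 1/3.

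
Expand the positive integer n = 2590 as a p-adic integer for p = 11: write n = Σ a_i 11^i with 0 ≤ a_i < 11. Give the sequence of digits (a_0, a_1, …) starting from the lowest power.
(a_0, a_1, …) = (5, 4, 10, 1)

Repeated division by 11 gives the digits low-to-high: 2590 = 5 + 4·11^1 + 10·11^2 + 1·11^3. Digit sequence: (5, 4, 10, 1).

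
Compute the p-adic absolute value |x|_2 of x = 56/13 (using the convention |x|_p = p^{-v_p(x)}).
|56/13|_2 = 1/8

Step 1 — compute v_2(x) by factoring powers of 2 out of the numerator and denominator: v_2(56/13) = 3. Step 2 — apply |x|_p = p^{-v_p(x)} = 2^{-3} = 1/8.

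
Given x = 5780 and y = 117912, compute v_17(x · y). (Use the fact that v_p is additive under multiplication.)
v_17(681531360) = 5

v_p(x) = 2 (factor: 5780 = 17^2 · 20); v_p(y) = 3 (factor: 117912 = 17^3 · 24). Additivity: v_p(xy) = v_p(x) + v_p(y) = 2 + 3 = 5. (Direct check: xy = 681531360 = 17^5 · (480).)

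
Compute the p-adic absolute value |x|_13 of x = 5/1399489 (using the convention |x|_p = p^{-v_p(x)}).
|5/1399489|_13 = 28561

Step 1 — compute v_13(x) by factoring powers of 13 out of the numerator and denominator: v_13(5/1399489) = -4. Step 2 — apply |x|_p = p^{-v_p(x)} = 13^{4} = 28561.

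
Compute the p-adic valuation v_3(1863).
v_3(1863) = 4

v_3(n) is the largest exponent k such that 3^k divides n. Factor out: 1863 = 3^4 · 23. (Sign doesn't affect v_p.) So v_3(1863) = 4.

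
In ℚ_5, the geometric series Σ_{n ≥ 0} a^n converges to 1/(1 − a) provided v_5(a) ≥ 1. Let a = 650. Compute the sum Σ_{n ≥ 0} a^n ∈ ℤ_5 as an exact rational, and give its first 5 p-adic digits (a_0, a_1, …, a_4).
Σ a^n = 1/(1 − a) = -1/649;  first 5 digits = (1, 0, 1, 0, 2)

v_5(a) = 2 ≥ 1, so the series converges in ℤ_5 to 1/(1 − a) = 1/(1 − 650) = -1/649. Expand this rational in ℤ_5: compute digits iteratively via d_i = x_i mod 5, x_{i+1} = (x_i − d_i)/5. The first 5 digits are (1, 0, 1, 0, 2).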